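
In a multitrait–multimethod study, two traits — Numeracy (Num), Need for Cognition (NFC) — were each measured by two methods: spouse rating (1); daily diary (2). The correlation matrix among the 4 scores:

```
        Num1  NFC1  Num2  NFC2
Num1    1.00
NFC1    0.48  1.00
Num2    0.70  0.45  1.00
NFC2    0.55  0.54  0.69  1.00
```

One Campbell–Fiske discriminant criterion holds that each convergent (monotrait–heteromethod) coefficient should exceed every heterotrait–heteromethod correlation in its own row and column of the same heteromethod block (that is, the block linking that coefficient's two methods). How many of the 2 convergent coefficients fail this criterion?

Checking each validity diagonal entry against its comparison values:
Num (methods 1·2): 0.70 vs {0.55, 0.45} → pass.
NFC (methods 1·2): 0.54 vs {0.45, 0.55} → fail.
1 of 2 fail.

1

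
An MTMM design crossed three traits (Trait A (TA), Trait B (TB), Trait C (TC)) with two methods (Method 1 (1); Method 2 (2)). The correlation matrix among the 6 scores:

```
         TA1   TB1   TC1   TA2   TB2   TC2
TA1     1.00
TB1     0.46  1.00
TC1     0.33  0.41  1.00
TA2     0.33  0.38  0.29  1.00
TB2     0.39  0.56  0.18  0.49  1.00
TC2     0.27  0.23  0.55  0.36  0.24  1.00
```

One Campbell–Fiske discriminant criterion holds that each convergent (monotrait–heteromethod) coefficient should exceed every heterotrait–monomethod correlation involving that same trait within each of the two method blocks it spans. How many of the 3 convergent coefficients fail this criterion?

1

Convergent coefficients and their comparison sets:
TA (methods 1·2): 0.33 vs {0.46, 0.49, 0.33, 0.36} → fail.
TB (methods 1·2): 0.56 vs {0.46, 0.49, 0.41, 0.24} → pass.
TC (methods 1·2): 0.55 vs {0.33, 0.36, 0.41, 0.24} → pass.
1 of 3 fail.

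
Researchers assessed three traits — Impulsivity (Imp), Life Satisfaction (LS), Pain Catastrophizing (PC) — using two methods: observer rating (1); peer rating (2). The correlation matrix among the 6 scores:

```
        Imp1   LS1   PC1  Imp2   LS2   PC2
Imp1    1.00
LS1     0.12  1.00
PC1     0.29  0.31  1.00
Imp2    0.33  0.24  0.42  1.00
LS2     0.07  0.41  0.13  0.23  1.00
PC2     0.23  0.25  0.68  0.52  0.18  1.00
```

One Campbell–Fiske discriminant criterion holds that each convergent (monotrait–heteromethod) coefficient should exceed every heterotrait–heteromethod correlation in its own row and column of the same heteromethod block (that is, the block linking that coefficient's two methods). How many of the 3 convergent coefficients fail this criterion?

1

Checking each validity diagonal entry against its comparison values:
Imp (methods 1·2): 0.33 vs {0.07, 0.24, 0.23, 0.42} → fail.
LS (methods 1·2): 0.41 vs {0.24, 0.07, 0.25, 0.13} → pass.
PC (methods 1·2): 0.68 vs {0.42, 0.23, 0.13, 0.25} → pass.
1 of 3 fail.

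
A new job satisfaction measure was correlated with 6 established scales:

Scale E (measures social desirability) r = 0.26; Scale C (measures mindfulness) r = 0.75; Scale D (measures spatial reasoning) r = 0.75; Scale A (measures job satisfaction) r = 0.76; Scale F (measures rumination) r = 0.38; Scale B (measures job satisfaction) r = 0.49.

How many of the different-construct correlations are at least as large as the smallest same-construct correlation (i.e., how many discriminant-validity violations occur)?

2

Convergent (same construct = job satisfaction): Scale A, Scale B.
Smallest convergent = 0.49. Discriminant values: 0.26, 0.75, 0.75, 0.38; count ≥ 0.49 → 2.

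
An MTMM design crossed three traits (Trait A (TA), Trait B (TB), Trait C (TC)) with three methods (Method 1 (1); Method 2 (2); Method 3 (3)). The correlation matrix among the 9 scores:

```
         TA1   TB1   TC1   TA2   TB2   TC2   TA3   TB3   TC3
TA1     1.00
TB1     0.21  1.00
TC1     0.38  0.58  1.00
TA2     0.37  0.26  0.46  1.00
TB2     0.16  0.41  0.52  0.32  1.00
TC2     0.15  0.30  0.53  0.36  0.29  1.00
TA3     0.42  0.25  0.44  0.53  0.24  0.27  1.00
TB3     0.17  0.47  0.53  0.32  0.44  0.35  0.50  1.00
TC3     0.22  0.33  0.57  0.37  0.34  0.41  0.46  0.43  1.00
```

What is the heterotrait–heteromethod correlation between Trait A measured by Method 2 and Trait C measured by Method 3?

Different traits and methods: r(TA2, TC3) = 0.37.

0.37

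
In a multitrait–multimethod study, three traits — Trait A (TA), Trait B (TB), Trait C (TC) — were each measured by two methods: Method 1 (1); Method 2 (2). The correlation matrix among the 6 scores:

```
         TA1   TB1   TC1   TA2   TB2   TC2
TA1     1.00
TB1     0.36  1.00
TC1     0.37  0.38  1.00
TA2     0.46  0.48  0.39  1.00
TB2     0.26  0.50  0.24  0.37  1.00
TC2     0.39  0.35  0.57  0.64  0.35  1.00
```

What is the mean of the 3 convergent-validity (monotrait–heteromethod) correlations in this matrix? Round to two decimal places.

0.51

Convergent values: 0.46, 0.50, 0.57; mean = 1.53/3 = 0.51.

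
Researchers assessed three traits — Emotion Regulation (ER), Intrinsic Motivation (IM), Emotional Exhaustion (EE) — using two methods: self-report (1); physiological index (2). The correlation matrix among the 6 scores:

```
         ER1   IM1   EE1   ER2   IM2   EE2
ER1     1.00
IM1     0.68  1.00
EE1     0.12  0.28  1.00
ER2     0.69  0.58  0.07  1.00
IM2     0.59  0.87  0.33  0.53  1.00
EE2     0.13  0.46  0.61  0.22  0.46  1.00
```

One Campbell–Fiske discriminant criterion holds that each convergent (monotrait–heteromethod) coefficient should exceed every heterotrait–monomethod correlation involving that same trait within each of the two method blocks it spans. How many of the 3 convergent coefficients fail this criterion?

0

Convergent coefficients and their comparison sets:
ER (methods 1·2): 0.69 vs {0.68, 0.53, 0.12, 0.22} → pass.
IM (methods 1·2): 0.87 vs {0.68, 0.53, 0.28, 0.46} → pass.
EE (methods 1·2): 0.61 vs {0.12, 0.22, 0.28, 0.46} → pass.
0 of 3 fail.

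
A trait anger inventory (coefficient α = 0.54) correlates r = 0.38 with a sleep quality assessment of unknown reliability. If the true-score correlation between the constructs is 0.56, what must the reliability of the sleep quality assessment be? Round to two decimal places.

0.85

r_true = r_obs / √(r_xx · r_yy) ⇒ 0.56 = 0.38 / √(0.54 · r_yy).
√(0.54 · r_yy) = 0.38 / 0.56 = 0.6786; 0.54 · r_yy = 0.4605; r_yy = 0.4605 / 0.54 ≈ 0.85.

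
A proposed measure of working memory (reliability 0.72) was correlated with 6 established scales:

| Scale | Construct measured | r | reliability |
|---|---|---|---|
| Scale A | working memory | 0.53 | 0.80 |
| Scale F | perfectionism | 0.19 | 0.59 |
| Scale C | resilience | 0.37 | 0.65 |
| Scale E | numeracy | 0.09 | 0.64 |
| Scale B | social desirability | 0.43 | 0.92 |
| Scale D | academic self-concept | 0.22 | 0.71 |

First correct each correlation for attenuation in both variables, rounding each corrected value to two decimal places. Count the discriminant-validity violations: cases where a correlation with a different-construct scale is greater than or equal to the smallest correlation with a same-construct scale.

0

Disattenuated r (r / √(r_scale · r_new)):
  Scale A (conv): 0.53 / √(0.80·0.72) = 0.70
  Scale F (disc): 0.19 / √(0.59·0.72) = 0.29
  Scale C (disc): 0.37 / √(0.65·0.72) = 0.54
  Scale E (disc): 0.09 / √(0.64·0.72) = 0.13
  Scale B (disc): 0.43 / √(0.92·0.72) = 0.53
  Scale D (disc): 0.22 / √(0.71·0.72) = 0.31
Smallest convergent = 0.70. Discriminant values: 0.29, 0.54, 0.13, 0.53, 0.31; count ≥ 0.70 → 0.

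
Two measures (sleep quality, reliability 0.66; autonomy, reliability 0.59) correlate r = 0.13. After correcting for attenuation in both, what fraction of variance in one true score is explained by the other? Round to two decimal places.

0.04

Disattenuated r = 0.13 / √(0.66 × 0.59) = 0.13 / 0.6240 = 0.2083.
Shared true-score variance = 0.2083² = 0.0434 ≈ 0.04.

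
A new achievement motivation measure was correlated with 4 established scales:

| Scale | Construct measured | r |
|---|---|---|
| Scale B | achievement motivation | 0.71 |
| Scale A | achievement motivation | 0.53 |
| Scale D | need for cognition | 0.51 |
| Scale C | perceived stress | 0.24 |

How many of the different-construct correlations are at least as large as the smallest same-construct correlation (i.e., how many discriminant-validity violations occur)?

0

Convergent (same construct = achievement motivation): Scale B, Scale A.
Smallest convergent = 0.53. Discriminant values: 0.51, 0.24; count ≥ 0.53 → 0.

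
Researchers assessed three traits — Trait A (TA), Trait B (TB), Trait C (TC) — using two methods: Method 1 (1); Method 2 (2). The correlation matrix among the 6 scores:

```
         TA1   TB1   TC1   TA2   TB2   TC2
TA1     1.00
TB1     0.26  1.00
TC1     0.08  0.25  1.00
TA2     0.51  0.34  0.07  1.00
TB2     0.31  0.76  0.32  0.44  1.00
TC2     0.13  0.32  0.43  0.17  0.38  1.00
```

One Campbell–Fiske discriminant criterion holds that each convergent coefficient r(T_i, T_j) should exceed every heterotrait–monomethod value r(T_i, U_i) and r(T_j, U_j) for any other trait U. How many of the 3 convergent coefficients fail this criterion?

0

Each convergent coefficient versus the relevant comparison correlations:
TA (methods 1·2): 0.51 vs {0.26, 0.44, 0.08, 0.17} → pass.
TB (methods 1·2): 0.76 vs {0.26, 0.44, 0.25, 0.38} → pass.
TC (methods 1·2): 0.43 vs {0.08, 0.17, 0.25, 0.38} → pass.
0 of 3 fail.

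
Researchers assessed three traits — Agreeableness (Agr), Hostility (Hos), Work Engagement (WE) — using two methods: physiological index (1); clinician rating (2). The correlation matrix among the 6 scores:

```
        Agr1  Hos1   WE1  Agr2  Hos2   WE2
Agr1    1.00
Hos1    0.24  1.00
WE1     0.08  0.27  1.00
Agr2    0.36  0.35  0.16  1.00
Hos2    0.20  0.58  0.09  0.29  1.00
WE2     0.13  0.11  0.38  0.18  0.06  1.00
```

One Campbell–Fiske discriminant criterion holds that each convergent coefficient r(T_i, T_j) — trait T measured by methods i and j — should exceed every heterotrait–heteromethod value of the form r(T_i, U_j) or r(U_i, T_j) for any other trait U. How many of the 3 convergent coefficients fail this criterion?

Checking each validity diagonal entry against its comparison values:
Agr (methods 1·2): 0.36 vs {0.20, 0.35, 0.13, 0.16} → pass.
Hos (methods 1·2): 0.58 vs {0.35, 0.20, 0.11, 0.09} → pass.
WE (methods 1·2): 0.38 vs {0.16, 0.13, 0.09, 0.11} → pass.
0 of 3 fail.

0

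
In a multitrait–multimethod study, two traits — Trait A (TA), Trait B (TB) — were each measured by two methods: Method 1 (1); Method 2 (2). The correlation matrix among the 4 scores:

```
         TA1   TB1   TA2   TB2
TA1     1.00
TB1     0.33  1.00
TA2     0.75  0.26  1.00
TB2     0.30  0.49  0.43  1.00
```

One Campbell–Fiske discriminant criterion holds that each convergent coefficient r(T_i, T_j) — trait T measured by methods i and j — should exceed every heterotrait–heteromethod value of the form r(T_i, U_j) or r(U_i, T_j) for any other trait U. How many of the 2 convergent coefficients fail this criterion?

0

Convergent coefficients and their comparison sets:
TA (methods 1·2): 0.75 vs {0.30, 0.26} → pass.
TB (methods 1·2): 0.49 vs {0.26, 0.30} → pass.
0 of 2 fail.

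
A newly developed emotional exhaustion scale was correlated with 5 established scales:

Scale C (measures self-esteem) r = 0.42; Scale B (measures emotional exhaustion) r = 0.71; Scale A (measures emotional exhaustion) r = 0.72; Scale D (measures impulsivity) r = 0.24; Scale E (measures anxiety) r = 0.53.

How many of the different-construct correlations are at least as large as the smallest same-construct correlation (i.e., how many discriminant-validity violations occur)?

0

Convergent (same construct = emotional exhaustion): Scale B, Scale A.
Smallest convergent = 0.71. Discriminant values: 0.42, 0.24, 0.53; count ≥ 0.71 → 0.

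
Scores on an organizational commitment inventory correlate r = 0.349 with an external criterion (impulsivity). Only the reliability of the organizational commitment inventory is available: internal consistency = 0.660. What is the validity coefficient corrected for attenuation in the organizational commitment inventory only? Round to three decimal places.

0.430

Single correction: r_c = r_obs / √r_xx = 0.349 / √0.660 = 0.349 / 0.8124 ≈ 0.430.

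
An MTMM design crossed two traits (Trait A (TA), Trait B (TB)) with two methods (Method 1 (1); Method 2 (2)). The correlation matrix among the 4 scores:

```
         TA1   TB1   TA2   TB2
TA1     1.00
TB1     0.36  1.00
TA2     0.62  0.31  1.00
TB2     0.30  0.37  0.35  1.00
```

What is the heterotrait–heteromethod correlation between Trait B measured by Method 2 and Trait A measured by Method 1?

Different traits and methods: r(TB2, TA1) = 0.30.

0.30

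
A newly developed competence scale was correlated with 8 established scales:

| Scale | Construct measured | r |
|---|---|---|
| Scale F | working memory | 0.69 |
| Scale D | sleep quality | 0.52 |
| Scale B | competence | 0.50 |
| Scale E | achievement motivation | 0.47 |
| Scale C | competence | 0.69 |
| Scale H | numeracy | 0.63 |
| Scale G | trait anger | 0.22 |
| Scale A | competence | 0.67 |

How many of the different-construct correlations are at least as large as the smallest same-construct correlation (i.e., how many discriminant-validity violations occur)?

Convergent (same construct = competence): Scale B, Scale C, Scale A.
Smallest convergent = 0.50. Discriminant values: 0.69, 0.52, 0.47, 0.63, 0.22; count ≥ 0.50 → 3.

3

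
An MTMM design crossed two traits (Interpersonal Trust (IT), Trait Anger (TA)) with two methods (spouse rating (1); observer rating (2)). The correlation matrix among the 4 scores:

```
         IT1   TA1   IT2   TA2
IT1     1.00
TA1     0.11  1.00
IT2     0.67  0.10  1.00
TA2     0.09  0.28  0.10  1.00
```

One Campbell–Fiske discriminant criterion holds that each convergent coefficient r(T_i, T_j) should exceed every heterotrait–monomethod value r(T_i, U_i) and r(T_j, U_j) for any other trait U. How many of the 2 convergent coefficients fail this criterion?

0

Checking each validity diagonal entry against its comparison values:
IT (methods 1·2): 0.67 vs {0.11, 0.10} → pass.
TA (methods 1·2): 0.28 vs {0.11, 0.10} → pass.
0 of 2 fail.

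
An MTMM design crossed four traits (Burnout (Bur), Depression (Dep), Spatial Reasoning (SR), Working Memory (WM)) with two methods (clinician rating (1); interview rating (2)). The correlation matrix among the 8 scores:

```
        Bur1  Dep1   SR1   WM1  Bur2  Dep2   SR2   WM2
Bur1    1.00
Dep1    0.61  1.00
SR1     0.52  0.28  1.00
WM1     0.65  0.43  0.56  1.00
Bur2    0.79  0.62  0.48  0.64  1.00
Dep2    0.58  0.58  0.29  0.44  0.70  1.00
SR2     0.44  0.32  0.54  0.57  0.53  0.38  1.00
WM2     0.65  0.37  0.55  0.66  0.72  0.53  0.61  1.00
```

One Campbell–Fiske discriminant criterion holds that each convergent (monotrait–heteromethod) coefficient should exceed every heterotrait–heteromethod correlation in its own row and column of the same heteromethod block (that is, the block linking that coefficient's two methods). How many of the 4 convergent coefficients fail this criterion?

2

Checking each validity diagonal entry against its comparison values:
Bur (methods 1·2): 0.79 vs {0.58, 0.62, 0.44, 0.48, 0.65, 0.64} → pass.
Dep (methods 1·2): 0.58 vs {0.62, 0.58, 0.32, 0.29, 0.37, 0.44} → fail.
SR (methods 1·2): 0.54 vs {0.48, 0.44, 0.29, 0.32, 0.55, 0.57} → fail.
WM (methods 1·2): 0.66 vs {0.64, 0.65, 0.44, 0.37, 0.57, 0.55} → pass.
2 of 4 fail.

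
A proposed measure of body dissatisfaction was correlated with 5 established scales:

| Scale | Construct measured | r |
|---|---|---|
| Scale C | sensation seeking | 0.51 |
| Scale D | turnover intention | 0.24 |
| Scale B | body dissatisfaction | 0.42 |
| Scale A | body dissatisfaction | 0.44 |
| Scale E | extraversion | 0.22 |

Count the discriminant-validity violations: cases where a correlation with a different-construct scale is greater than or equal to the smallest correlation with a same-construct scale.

1

Convergent (same construct = body dissatisfaction): Scale B, Scale A.
Smallest convergent = 0.42. Discriminant values: 0.51, 0.24, 0.22; count ≥ 0.42 → 1.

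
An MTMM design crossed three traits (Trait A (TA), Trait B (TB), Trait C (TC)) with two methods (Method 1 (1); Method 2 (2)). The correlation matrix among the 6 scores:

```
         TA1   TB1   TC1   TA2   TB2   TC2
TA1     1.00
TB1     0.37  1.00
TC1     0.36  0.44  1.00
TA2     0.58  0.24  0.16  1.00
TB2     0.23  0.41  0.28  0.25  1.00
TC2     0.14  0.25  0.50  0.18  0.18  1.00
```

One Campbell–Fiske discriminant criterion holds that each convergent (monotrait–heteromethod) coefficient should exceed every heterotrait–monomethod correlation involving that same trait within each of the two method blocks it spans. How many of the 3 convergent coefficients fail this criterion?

Checking each validity diagonal entry against its comparison values:
TA (methods 1·2): 0.58 vs {0.37, 0.25, 0.36, 0.18} → pass.
TB (methods 1·2): 0.41 vs {0.37, 0.25, 0.44, 0.18} → fail.
TC (methods 1·2): 0.50 vs {0.36, 0.18, 0.44, 0.18} → pass.
1 of 3 fail.

1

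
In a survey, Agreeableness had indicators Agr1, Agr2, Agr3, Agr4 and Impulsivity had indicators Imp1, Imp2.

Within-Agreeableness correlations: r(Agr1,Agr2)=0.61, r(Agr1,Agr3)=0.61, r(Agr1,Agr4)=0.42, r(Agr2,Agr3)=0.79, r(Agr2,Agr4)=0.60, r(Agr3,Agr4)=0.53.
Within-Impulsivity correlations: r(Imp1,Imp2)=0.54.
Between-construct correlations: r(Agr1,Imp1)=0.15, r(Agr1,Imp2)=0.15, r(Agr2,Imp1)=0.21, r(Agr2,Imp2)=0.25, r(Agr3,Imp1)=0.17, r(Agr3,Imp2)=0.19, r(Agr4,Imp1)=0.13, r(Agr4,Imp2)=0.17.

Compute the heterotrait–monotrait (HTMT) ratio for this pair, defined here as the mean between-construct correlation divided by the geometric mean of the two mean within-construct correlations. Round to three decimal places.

Mean between = 1.42/8 = 0.1775.
Mean within-Agr = 3.56/6 = 0.5933; mean within-Imp = 0.54/1 = 0.5400.
Geometric mean = √(0.5933 × 0.5400) = 0.5660.
HTMT = 0.1775 / 0.5660 = 0.314.

0.314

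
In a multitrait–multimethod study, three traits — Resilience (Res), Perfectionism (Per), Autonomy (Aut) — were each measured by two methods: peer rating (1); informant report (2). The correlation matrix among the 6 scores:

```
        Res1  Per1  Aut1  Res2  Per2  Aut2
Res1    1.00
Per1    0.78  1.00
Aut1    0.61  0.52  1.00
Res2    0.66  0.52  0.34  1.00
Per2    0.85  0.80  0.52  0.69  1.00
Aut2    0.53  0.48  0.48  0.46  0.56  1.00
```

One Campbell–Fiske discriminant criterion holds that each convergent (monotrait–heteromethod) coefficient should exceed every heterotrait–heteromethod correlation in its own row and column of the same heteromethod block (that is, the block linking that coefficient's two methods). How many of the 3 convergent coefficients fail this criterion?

3

Convergent coefficients and their comparison sets:
Res (methods 1·2): 0.66 vs {0.85, 0.52, 0.53, 0.34} → fail.
Per (methods 1·2): 0.80 vs {0.52, 0.85, 0.48, 0.52} → fail.
Aut (methods 1·2): 0.48 vs {0.34, 0.53, 0.52, 0.48} → fail.
3 of 3 fail.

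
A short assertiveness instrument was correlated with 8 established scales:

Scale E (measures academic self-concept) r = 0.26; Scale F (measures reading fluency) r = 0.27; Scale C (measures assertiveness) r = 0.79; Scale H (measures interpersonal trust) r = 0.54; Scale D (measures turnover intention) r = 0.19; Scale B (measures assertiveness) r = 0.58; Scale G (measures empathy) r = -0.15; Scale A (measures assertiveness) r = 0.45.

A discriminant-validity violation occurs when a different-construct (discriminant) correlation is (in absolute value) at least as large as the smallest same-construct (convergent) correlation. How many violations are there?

Convergent (same construct = assertiveness): Scale C, Scale B, Scale A.
Smallest convergent = 0.45. Discriminant |r|: 0.26, 0.27, 0.54, 0.19, 0.15; count ≥ 0.45 → 1.

1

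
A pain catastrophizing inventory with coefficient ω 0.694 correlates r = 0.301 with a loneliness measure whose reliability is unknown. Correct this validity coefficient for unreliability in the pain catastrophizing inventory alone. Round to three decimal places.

0.361

Single correction: r_c = r_obs / √r_xx = 0.301 / √0.694 = 0.301 / 0.8331 ≈ 0.361.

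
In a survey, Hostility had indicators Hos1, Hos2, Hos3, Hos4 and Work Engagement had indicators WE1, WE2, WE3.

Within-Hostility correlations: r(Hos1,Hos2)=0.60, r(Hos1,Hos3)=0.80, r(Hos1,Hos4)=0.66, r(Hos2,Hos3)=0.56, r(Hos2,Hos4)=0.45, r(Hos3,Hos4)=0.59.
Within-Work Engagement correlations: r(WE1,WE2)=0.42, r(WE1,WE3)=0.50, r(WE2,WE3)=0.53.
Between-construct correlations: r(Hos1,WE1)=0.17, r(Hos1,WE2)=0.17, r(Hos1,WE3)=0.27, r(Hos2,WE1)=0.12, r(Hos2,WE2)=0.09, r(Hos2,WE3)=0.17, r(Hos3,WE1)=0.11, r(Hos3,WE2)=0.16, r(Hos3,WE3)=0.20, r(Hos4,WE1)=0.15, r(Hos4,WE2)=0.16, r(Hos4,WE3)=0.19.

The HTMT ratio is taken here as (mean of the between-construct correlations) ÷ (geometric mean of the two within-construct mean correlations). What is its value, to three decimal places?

0.301

Mean heterotrait r = 1.96/12 = 0.1633.
Mean within-Hos = 3.66/6 = 0.6100; mean within-WE = 1.45/3 = 0.4833.
Geometric mean = √(0.6100 × 0.4833) = 0.5430.
HTMT = 0.1633 / 0.5430 = 0.301.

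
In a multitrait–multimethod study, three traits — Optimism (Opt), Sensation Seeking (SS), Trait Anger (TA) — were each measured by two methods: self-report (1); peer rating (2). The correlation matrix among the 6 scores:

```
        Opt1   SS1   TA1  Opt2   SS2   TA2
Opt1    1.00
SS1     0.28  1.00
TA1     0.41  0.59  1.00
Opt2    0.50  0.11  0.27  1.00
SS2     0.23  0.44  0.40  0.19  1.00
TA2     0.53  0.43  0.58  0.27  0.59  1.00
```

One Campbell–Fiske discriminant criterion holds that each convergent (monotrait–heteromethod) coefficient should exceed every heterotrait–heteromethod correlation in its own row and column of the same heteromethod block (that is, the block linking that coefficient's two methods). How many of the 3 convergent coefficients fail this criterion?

Each convergent coefficient versus the relevant comparison correlations:
Opt (methods 1·2): 0.50 vs {0.23, 0.11, 0.53, 0.27} → fail.
SS (methods 1·2): 0.44 vs {0.11, 0.23, 0.43, 0.40} → pass.
TA (methods 1·2): 0.58 vs {0.27, 0.53, 0.40, 0.43} → pass.
1 of 3 fail.

1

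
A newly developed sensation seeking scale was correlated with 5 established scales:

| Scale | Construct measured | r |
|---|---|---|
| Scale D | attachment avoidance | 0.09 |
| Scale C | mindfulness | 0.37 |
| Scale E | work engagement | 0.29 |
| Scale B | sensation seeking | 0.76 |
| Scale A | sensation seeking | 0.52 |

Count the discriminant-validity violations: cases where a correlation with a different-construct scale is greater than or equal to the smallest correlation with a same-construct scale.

Convergent (same construct = sensation seeking): Scale B, Scale A.
Smallest convergent = 0.52. Discriminant values: 0.09, 0.37, 0.29; count ≥ 0.52 → 0.

0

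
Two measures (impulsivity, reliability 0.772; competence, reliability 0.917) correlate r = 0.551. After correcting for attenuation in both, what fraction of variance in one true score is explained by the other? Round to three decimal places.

Disattenuated r = 0.551 / √(0.772 × 0.917) = 0.551 / 0.8414 = 0.6549.
Shared true-score variance = 0.6549² = 0.4289 ≈ 0.429.

0.429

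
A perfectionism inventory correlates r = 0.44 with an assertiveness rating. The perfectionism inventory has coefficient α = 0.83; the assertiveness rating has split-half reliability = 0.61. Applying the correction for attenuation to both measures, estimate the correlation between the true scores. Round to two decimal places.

0.62

r_true = r_obs / √(r_xx · r_yy) = 0.44 / √(0.83 × 0.61) = 0.44 / √0.5063 = 0.44 / 0.7115 ≈ 0.62.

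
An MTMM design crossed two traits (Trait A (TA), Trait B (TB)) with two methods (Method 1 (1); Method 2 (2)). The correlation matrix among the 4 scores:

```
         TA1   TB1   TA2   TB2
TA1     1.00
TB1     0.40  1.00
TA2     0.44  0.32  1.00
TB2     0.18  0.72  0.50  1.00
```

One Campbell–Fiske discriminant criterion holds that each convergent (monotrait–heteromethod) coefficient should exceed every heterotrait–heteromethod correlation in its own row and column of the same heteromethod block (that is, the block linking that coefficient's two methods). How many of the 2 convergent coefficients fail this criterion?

0

Each convergent coefficient versus the relevant comparison correlations:
TA (methods 1·2): 0.44 vs {0.18, 0.32} → pass.
TB (methods 1·2): 0.72 vs {0.32, 0.18} → pass.
0 of 2 fail.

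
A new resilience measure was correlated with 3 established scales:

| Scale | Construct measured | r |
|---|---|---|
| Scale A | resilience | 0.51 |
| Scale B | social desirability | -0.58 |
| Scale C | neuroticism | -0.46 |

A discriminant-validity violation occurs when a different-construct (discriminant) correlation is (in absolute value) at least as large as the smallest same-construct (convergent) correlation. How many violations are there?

Convergent (same construct = resilience): Scale A.
Smallest convergent = 0.51. Discriminant |r|: 0.58, 0.46; count ≥ 0.51 → 1.

1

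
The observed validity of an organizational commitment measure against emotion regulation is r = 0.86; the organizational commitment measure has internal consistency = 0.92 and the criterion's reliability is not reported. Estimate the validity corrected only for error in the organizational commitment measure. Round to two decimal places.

Single correction: r_c = r_obs / √r_xx = 0.86 / √0.92 = 0.86 / 0.9592 ≈ 0.90.

0.90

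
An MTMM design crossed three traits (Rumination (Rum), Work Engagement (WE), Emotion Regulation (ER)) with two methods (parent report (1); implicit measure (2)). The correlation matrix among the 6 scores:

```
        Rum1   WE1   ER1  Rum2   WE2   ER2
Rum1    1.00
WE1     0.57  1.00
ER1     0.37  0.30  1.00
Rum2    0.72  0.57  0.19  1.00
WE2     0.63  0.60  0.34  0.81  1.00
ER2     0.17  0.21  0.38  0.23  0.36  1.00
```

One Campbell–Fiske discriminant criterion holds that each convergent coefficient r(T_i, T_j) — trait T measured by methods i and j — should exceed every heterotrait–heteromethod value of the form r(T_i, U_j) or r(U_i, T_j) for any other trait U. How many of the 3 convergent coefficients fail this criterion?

1

Convergent coefficients and their comparison sets:
Rum (methods 1·2): 0.72 vs {0.63, 0.57, 0.17, 0.19} → pass.
WE (methods 1·2): 0.60 vs {0.57, 0.63, 0.21, 0.34} → fail.
ER (methods 1·2): 0.38 vs {0.19, 0.17, 0.34, 0.21} → pass.
1 of 3 fail.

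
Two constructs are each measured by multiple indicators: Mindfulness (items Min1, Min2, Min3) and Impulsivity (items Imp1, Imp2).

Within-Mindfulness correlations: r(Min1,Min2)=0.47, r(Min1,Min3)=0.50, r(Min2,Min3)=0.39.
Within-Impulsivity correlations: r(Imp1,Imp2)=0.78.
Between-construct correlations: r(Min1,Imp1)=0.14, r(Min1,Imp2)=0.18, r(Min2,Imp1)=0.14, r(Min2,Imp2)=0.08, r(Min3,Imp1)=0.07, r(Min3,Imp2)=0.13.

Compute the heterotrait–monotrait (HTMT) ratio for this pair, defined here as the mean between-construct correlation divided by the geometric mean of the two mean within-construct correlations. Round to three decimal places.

Between-construct mean = 0.74/6 = 0.1233.
Mean within-Min = 1.36/3 = 0.4533; mean within-Imp = 0.78/1 = 0.7800.
Geometric mean = √(0.4533 × 0.7800) = 0.5946.
HTMT = 0.1233 / 0.5946 = 0.207.

0.207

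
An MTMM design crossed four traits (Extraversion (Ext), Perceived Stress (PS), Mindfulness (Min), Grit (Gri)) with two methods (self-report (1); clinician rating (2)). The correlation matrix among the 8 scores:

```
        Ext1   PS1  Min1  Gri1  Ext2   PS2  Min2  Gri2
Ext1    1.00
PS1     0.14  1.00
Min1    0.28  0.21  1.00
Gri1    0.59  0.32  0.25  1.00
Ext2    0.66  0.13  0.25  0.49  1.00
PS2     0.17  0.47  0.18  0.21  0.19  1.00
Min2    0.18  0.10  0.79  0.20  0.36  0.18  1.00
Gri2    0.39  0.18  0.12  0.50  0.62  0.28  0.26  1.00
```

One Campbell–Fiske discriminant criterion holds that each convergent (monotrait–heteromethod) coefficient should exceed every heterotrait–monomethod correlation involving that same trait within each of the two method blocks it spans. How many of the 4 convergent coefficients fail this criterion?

1

Each convergent coefficient versus the relevant comparison correlations:
Ext (methods 1·2): 0.66 vs {0.14, 0.19, 0.28, 0.36, 0.59, 0.62} → pass.
PS (methods 1·2): 0.47 vs {0.14, 0.19, 0.21, 0.18, 0.32, 0.28} → pass.
Min (methods 1·2): 0.79 vs {0.28, 0.36, 0.21, 0.18, 0.25, 0.26} → pass.
Gri (methods 1·2): 0.50 vs {0.59, 0.62, 0.32, 0.28, 0.25, 0.26} → fail.
1 of 4 fail.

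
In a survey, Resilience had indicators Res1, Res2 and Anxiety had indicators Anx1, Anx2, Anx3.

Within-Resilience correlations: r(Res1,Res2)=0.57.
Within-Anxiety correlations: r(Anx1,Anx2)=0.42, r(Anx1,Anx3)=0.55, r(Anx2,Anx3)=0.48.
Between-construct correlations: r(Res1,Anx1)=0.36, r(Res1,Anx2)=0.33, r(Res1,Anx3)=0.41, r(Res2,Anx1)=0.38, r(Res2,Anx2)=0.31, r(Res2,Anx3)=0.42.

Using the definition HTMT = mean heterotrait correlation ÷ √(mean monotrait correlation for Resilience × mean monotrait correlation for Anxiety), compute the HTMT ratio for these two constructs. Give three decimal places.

0.702

Mean heterotrait r = 2.21/6 = 0.3683.
Mean within-Res = 0.57/1 = 0.5700; mean within-Anx = 1.45/3 = 0.4833.
Geometric mean = √(0.5700 × 0.4833) = 0.5249.
HTMT = 0.3683 / 0.5249 = 0.702.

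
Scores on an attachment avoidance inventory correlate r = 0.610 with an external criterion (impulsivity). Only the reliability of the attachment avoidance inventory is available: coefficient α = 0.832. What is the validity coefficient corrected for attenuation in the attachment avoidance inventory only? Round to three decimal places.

Single correction: r_c = r_obs / √r_xx = 0.610 / √0.832 = 0.610 / 0.9121 ≈ 0.669.

0.669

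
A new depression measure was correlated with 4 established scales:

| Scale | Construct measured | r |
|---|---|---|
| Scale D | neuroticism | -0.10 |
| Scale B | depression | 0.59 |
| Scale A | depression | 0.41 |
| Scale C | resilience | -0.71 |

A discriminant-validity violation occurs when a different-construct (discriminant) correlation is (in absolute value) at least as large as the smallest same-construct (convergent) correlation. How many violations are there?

1

Convergent (same construct = depression): Scale B, Scale A.
Smallest convergent = 0.41. Discriminant |r|: 0.10, 0.71; count ≥ 0.41 → 1.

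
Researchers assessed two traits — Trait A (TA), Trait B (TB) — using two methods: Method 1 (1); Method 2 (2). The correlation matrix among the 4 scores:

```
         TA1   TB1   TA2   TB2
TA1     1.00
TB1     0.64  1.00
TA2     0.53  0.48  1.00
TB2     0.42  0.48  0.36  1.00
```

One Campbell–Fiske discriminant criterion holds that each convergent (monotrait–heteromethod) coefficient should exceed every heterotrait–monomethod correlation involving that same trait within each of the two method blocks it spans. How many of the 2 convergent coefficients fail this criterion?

Each convergent coefficient versus the relevant comparison correlations:
TA (methods 1·2): 0.53 vs {0.64, 0.36} → fail.
TB (methods 1·2): 0.48 vs {0.64, 0.36} → fail.
2 of 2 fail.

2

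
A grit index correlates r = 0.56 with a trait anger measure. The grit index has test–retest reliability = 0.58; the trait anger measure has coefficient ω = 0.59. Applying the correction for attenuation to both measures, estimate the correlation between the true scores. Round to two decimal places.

0.96

r_true = r_obs / √(r_xx · r_yy) = 0.56 / √(0.58 × 0.59) = 0.56 / √0.3422 = 0.56 / 0.5850 ≈ 0.96.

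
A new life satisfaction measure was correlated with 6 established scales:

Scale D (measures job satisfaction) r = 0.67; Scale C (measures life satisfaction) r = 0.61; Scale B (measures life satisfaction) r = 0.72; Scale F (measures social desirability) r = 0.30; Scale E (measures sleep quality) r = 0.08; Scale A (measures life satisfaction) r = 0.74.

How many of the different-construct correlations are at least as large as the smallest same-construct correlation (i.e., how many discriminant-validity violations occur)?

1

Convergent (same construct = life satisfaction): Scale C, Scale B, Scale A.
Smallest convergent = 0.61. Discriminant values: 0.67, 0.30, 0.08; count ≥ 0.61 → 1.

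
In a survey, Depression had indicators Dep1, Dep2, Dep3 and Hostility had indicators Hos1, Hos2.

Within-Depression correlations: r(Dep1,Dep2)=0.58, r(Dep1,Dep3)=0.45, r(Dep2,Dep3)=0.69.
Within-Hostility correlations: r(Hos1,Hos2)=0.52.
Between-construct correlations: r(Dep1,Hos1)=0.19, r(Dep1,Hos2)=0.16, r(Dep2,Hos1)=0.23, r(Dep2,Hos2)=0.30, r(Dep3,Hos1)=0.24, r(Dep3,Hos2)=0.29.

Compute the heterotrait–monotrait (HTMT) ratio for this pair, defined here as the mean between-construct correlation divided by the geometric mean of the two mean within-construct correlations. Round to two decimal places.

Between-construct mean = 1.41/6 = 0.2350.
Mean within-Dep = 1.72/3 = 0.5733; mean within-Hos = 0.52/1 = 0.5200.
Geometric mean = √(0.5733 × 0.5200) = 0.5460.
HTMT = 0.2350 / 0.5460 = 0.43.

0.43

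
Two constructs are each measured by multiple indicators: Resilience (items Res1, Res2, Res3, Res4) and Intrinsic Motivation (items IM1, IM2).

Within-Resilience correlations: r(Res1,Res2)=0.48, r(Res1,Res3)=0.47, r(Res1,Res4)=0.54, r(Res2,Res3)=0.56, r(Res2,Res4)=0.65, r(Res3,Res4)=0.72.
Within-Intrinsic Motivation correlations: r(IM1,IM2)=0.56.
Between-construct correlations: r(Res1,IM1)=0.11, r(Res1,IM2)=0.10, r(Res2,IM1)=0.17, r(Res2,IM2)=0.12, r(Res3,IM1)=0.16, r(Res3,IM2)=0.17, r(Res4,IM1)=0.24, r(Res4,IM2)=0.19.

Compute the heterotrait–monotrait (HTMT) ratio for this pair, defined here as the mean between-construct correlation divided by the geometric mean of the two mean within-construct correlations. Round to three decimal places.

0.279

Mean between = 1.26/8 = 0.1575.
Mean within-Res = 3.42/6 = 0.5700; mean within-IM = 0.56/1 = 0.5600.
Geometric mean = √(0.5700 × 0.5600) = 0.5650.
HTMT = 0.1575 / 0.5650 = 0.279.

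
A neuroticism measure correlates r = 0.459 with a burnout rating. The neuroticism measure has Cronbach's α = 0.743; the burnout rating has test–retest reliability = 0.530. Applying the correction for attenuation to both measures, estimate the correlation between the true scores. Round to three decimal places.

r_true = r_obs / √(r_xx · r_yy) = 0.459 / √(0.743 × 0.530) = 0.459 / √0.393790 = 0.459 / 0.6275 ≈ 0.731.

0.731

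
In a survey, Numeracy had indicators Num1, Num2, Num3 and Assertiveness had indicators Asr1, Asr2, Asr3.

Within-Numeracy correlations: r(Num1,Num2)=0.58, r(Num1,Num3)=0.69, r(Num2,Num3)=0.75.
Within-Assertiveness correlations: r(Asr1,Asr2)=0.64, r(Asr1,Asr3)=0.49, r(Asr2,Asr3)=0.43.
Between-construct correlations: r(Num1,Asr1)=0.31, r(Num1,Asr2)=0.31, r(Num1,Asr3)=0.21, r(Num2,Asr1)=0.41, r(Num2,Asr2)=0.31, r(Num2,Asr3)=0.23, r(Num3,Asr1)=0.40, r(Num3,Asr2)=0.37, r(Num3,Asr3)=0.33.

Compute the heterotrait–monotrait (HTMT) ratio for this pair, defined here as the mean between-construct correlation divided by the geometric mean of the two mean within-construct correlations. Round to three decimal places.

Between-construct mean = 2.88/9 = 0.3200.
Mean within-Num = 2.02/3 = 0.6733; mean within-Asr = 1.56/3 = 0.5200.
Geometric mean = √(0.6733 × 0.5200) = 0.5917.
HTMT = 0.3200 / 0.5917 = 0.541.

0.541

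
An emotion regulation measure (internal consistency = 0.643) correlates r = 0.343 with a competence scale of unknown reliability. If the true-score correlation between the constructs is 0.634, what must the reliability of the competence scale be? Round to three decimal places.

0.455

r_true = r_obs / √(r_xx · r_yy) ⇒ 0.634 = 0.343 / √(0.643 · r_yy).
√(0.643 · r_yy) = 0.343 / 0.634 = 0.5410; 0.643 · r_yy = 0.2927; r_yy = 0.2927 / 0.643 ≈ 0.455.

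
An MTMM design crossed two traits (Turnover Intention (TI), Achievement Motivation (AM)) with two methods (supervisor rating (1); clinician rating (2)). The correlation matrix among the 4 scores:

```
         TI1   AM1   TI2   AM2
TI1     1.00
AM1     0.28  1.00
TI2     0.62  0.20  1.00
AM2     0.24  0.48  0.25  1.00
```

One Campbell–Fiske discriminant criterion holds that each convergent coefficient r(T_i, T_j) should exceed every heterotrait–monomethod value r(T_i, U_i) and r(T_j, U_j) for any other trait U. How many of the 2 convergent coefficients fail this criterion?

Each convergent coefficient versus the relevant comparison correlations:
TI (methods 1·2): 0.62 vs {0.28, 0.25} → pass.
AM (methods 1·2): 0.48 vs {0.28, 0.25} → pass.
0 of 2 fail.

0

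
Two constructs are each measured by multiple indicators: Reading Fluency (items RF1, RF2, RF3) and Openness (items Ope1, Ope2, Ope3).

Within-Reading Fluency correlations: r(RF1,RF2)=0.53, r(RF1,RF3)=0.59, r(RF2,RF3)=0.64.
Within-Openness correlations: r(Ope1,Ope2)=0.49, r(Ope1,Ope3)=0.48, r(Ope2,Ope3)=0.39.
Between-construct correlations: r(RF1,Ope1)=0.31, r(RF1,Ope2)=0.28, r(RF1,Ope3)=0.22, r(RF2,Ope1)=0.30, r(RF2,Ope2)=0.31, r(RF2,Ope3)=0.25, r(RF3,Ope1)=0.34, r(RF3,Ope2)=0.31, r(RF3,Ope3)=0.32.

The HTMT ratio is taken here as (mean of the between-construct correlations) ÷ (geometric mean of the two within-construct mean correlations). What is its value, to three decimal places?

Between-construct mean = 2.64/9 = 0.2933.
Mean within-RF = 1.76/3 = 0.5867; mean within-Ope = 1.36/3 = 0.4533.
Geometric mean = √(0.5867 × 0.4533) = 0.5157.
HTMT = 0.2933 / 0.5157 = 0.569.

0.569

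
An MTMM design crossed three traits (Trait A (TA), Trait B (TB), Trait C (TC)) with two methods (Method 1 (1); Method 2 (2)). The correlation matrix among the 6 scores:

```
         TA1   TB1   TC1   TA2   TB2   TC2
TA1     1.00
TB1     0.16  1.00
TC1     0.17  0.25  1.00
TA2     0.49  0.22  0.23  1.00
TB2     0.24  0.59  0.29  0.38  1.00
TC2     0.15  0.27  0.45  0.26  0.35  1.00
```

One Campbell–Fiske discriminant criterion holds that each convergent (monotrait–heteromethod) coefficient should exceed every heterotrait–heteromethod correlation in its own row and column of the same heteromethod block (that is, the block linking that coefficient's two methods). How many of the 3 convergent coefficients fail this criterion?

0

Each convergent coefficient versus the relevant comparison correlations:
TA (methods 1·2): 0.49 vs {0.24, 0.22, 0.15, 0.23} → pass.
TB (methods 1·2): 0.59 vs {0.22, 0.24, 0.27, 0.29} → pass.
TC (methods 1·2): 0.45 vs {0.23, 0.15, 0.29, 0.27} → pass.
0 of 3 fail.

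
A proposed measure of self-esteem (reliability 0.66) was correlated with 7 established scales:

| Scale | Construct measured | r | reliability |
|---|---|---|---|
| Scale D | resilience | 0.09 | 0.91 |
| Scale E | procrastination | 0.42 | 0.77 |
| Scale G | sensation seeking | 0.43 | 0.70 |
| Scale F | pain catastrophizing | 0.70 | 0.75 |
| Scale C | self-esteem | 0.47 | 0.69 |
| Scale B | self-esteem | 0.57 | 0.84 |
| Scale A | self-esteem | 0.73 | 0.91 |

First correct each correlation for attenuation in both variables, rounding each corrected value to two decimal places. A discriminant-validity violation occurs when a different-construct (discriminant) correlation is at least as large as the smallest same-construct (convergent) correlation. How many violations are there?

Disattenuated r (r / √(r_scale · r_new)):
  Scale D (disc): 0.09 / √(0.91·0.66) = 0.12
  Scale E (disc): 0.42 / √(0.77·0.66) = 0.59
  Scale G (disc): 0.43 / √(0.70·0.66) = 0.63
  Scale F (disc): 0.70 / √(0.75·0.66) = 0.99
  Scale C (conv): 0.47 / √(0.69·0.66) = 0.70
  Scale B (conv): 0.57 / √(0.84·0.66) = 0.77
  Scale A (conv): 0.73 / √(0.91·0.66) = 0.94
Smallest convergent = 0.70. Discriminant values: 0.12, 0.59, 0.63, 0.99; count ≥ 0.70 → 1.

1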